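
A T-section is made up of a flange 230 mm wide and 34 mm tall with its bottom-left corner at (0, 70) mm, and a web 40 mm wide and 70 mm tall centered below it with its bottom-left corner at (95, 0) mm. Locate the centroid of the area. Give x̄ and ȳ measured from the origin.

web: A = 40 × 70 = 2800.00, centroid at (115.00, 35.00).
flange: A = 230 × 34 = 7820.00, centroid at (115.00, 87.00).
ΣA = 10620.00 mm², ΣAx̄ = 1221300.00 mm³, ΣAȳ = 778340.00 mm³.
x̄ = 1221300.00/10620.00 = 115.00 mm; ȳ = 778340.00/10620.00 = 73.29 mm.

x̄ = 115.00 mm, ȳ = 73.29 mm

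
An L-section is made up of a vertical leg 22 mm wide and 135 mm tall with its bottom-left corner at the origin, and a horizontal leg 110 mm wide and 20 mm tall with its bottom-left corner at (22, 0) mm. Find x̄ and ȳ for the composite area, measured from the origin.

x̄ = 39.09 mm, ȳ = 43.03 mm

vertical leg: A = 22 × 135 = 2970.00, centroid at (11.00, 67.50).
horizontal leg: A = 110 × 20 = 2200.00, centroid at (77.00, 10.00).
ΣA = 5170.00 mm², ΣAx̄ = 202070.00 mm³, ΣAȳ = 222475.00 mm³.
x̄ = 202070.00/5170.00 = 39.09 mm; ȳ = 222475.00/5170.00 = 43.03 mm.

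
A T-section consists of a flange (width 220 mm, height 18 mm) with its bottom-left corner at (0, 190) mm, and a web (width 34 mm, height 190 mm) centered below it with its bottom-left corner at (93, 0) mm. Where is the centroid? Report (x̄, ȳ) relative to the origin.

Part | A | x̄ᵢ | ȳᵢ | A·x̄ᵢ | A·ȳᵢ
web | 6460.00 | 110.00 | 95.00 | 710600.00 | 613700.00
flange | 3960.00 | 110.00 | 199.00 | 435600.00 | 788040.00
Σ | 10420.00 |  |  | 1146200.00 | 1401740.00
x̄ = 1146200.00 / 10420.00 = 110.00 mm
ȳ = 1401740.00 / 10420.00 = 134.52 mm

x̄ = 110.00 mm, ȳ = 134.52 mm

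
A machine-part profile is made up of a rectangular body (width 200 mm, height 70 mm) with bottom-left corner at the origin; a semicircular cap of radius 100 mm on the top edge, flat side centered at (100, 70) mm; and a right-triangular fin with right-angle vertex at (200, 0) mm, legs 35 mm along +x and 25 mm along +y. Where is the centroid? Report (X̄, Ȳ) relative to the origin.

X̄ = 101.62 mm, Ȳ = 74.97 mm

rectangular body: A = 200 × 70 = 14000.00, centroid at (100.00, 35.00).
semicircular top: A = ½π·100² = 15707.96, centroid at (100.00, 112.44).
triangular fin: A = ½·35·25 = 437.50, centroid at (211.67, 8.33).
ΣA = 30145.46 mm²
ΣAX̄ = (14000.00)(100.00) + (15707.96)(100.00) + (437.50)(211.67) = 3063400.49 mm³
ΣAȲ = (14000.00)(35.00) + (15707.96)(112.44) + (437.50)(8.33) = 2259869.93 mm³
X̄ = 3063400.49 / 30145.46 = 101.62 mm
Ȳ = 2259869.93 / 30145.46 = 74.97 mm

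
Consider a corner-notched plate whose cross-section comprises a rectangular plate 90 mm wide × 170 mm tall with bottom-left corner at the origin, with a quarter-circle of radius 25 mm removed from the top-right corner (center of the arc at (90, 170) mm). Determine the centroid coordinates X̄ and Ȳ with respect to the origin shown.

X̄ = 43.86 mm, Ȳ = 82.53 mm

plate: A = 90 × 170 = 15300.00, centroid at (45.00, 85.00).
removed quarter-circle: A = −¼π·25² = -490.87, centroid at (79.39, 159.39).
ΣA = 14809.13 mm², ΣAX̄ = 649529.69 mm³, ΣAȲ = 1222259.78 mm³.
X̄ = 649529.69/14809.13 = 43.86 mm; Ȳ = 1222259.78/14809.13 = 82.53 mm.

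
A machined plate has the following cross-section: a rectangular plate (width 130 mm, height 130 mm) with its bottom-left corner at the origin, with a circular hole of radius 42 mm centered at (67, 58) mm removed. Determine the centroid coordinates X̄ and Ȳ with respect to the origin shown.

Part | A | x̄ᵢ | ȳᵢ | A·x̄ᵢ | A·ȳᵢ
plate | 16900.00 | 65.00 | 65.00 | 1098500.00 | 1098500.00
hole | -5541.77 | 67.00 | 58.00 | -371298.55 | -321422.63
Σ | 11358.23 |  |  | 727201.45 | 777077.37
X̄ = 727201.45 / 11358.23 = 64.02 mm
Ȳ = 777077.37 / 11358.23 = 68.42 mm

X̄ = 64.02 mm, Ȳ = 68.42 mm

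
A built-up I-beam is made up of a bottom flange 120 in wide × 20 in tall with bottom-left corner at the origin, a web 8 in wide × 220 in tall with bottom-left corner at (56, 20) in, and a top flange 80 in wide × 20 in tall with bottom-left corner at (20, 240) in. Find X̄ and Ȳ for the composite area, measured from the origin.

X̄ = 60.00 in, Ȳ = 113.33 in

bottom flange: A = 120 × 20 = 2400.00, centroid at (60.00, 10.00).
web: A = 8 × 220 = 1760.00, centroid at (60.00, 130.00).
top flange: A = 80 × 20 = 1600.00, centroid at (60.00, 250.00).
ΣA = 5760.00 in²
ΣAX̄ = (2400.00)(60.00) + (1760.00)(60.00) + (1600.00)(60.00) = 345600.00 in³
ΣAȲ = (2400.00)(10.00) + (1760.00)(130.00) + (1600.00)(250.00) = 652800.00 in³
X̄ = 345600.00 / 5760.00 = 60.00 in
Ȳ = 652800.00 / 5760.00 = 113.33 in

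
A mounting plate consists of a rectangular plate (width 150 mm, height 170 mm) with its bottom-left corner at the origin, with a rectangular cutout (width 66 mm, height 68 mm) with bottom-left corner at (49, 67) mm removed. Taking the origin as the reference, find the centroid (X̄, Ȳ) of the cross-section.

Part | A | x̄ᵢ | ȳᵢ | A·x̄ᵢ | A·ȳᵢ
plate | 25500.00 | 75.00 | 85.00 | 1912500.00 | 2167500.00
hole | -4488.00 | 82.00 | 101.00 | -368016.00 | -453288.00
Σ | 21012.00 |  |  | 1544484.00 | 1714212.00
X̄ = 1544484.00 / 21012.00 = 73.50 mm
Ȳ = 1714212.00 / 21012.00 = 81.58 mm

X̄ = 73.50 mm, Ȳ = 81.58 mm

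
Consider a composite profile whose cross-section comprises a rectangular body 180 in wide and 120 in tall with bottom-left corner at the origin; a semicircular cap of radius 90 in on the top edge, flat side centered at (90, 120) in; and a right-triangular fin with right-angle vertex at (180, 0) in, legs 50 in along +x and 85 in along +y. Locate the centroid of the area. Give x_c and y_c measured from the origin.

x_c = 96.22 in, y_c = 92.43 in

rectangular body: A = 180 × 120 = 21600.00, centroid at (90.00, 60.00).
semicircular top: A = ½π·90² = 12723.45, centroid at (90.00, 158.20).
triangular fin: A = ½·50·85 = 2125.00, centroid at (196.67, 28.33).
ΣA = 36448.45 in², ΣAx_c = 3507027.19 in³, ΣAy_c = 3369022.36 in³.
x_c = 3507027.19/36448.45 = 96.22 in; y_c = 3369022.36/36448.45 = 92.43 in.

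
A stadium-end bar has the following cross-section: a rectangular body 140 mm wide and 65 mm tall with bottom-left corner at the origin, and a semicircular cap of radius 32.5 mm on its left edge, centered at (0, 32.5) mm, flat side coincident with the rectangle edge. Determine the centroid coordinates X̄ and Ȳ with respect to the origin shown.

X̄ = 57.08 mm, Ȳ = 32.50 mm

rectangular body: A = 140 × 65 = 9100.00, centroid at (70.00, 32.50).
semicircular end: A = ½π·32.5² = 1659.15, centroid at (-13.79, 32.50).
ΣA = 10759.15 mm²
ΣAX̄ = (9100.00)(70.00) + (1659.15)(-13.79) = 614114.58 mm³
ΣAȲ = (9100.00)(32.50) + (1659.15)(32.50) = 349672.49 mm³
X̄ = 614114.58 / 10759.15 = 57.08 mm
Ȳ = 349672.49 / 10759.15 = 32.50 mm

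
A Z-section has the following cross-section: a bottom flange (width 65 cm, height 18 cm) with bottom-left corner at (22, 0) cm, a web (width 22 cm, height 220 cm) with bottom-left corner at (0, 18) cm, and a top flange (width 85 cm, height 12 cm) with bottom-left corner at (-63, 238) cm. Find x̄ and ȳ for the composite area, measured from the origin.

x̄ = 13.67 cm, ȳ = 125.03 cm

bottom flange: A = 65 × 18 = 1170.00, centroid at (54.50, 9.00).
web: A = 22 × 220 = 4840.00, centroid at (11.00, 128.00).
top flange: A = 85 × 12 = 1020.00, centroid at (-20.50, 244.00).
ΣA = 7030.00 cm²
ΣAx̄ = (1170.00)(54.50) + (4840.00)(11.00) + (1020.00)(-20.50) = 96095.00 cm³
ΣAȳ = (1170.00)(9.00) + (4840.00)(128.00) + (1020.00)(244.00) = 878930.00 cm³
x̄ = 96095.00 / 7030.00 = 13.67 cm
ȳ = 878930.00 / 7030.00 = 125.03 cm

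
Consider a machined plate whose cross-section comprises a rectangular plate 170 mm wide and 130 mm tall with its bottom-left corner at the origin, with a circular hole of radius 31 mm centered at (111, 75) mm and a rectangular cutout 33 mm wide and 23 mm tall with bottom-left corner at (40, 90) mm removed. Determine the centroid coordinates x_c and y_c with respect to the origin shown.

x_c = 81.90 mm, y_c = 61.84 mm

Part | A | x̄ᵢ | ȳᵢ | A·x̄ᵢ | A·ȳᵢ
plate | 22100.00 | 85.00 | 65.00 | 1878500.00 | 1436500.00
hole 1 | -3019.07 | 111.00 | 75.00 | -335116.83 | -226430.29
hole 2 | -759.00 | 56.50 | 101.50 | -42883.50 | -77038.50
Σ | 18321.93 |  |  | 1500499.67 | 1133031.21
x_c = 1500499.67 / 18321.93 = 81.90 mm
y_c = 1133031.21 / 18321.93 = 61.84 mm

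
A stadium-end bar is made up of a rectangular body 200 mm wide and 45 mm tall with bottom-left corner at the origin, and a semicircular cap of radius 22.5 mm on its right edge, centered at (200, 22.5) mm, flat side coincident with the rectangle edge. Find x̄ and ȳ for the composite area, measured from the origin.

rectangular body: A = 200 × 45 = 9000.00, centroid at (100.00, 22.50).
semicircular end: A = ½π·22.5² = 795.22, centroid at (209.55, 22.50).
ΣA = 9795.22 mm², ΣAx̄ = 1066636.88 mm³, ΣAȳ = 220392.35 mm³.
x̄ = 1066636.88/9795.22 = 108.89 mm; ȳ = 220392.35/9795.22 = 22.50 mm.

x̄ = 108.89 mm, ȳ = 22.50 mm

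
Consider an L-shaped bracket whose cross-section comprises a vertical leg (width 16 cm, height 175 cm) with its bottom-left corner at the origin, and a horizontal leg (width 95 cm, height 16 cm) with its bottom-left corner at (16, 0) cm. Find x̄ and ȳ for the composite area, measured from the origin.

x̄ = 27.53 cm, ȳ = 59.53 cm

vertical leg: A = 16 × 175 = 2800.00, centroid at (8.00, 87.50).
horizontal leg: A = 95 × 16 = 1520.00, centroid at (63.50, 8.00).
ΣA = 4320.00 cm², ΣAx̄ = 118920.00 cm³, ΣAȳ = 257160.00 cm³.
x̄ = 118920.00/4320.00 = 27.53 cm; ȳ = 257160.00/4320.00 = 59.53 cm.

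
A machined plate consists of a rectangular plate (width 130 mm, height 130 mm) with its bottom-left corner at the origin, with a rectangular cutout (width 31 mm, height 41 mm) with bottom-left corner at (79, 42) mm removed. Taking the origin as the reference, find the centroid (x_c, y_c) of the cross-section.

plate: A = 130 × 130 = 16900.00, centroid at (65.00, 65.00).
hole: A = −(31 × 41) = -1271.00, centroid at (94.50, 62.50).
ΣA = 15629.00 mm²
ΣAx_c = (16900.00)(65.00) + (-1271.00)(94.50) = 978390.50 mm³
ΣAy_c = (16900.00)(65.00) + (-1271.00)(62.50) = 1019062.50 mm³
x_c = 978390.50 / 15629.00 = 62.60 mm
y_c = 1019062.50 / 15629.00 = 65.20 mm

x_c = 62.60 mm, y_c = 65.20 mm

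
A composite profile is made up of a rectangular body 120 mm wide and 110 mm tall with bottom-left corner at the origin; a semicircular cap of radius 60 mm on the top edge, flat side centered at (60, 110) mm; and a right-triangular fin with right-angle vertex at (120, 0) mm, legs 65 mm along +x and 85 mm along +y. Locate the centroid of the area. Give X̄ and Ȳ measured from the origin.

X̄ = 70.44 mm, Ȳ = 72.64 mm

rectangular body: A = 120 × 110 = 13200.00, centroid at (60.00, 55.00).
semicircular top: A = ½π·60² = 5654.87, centroid at (60.00, 135.46).
triangular fin: A = ½·65·85 = 2762.50, centroid at (141.67, 28.33).
ΣA = 21617.37 mm²
ΣAX̄ = (13200.00)(60.00) + (5654.87)(60.00) + (2762.50)(141.67) = 1522646.17 mm³
ΣAȲ = (13200.00)(55.00) + (5654.87)(135.46) + (2762.50)(28.33) = 1570306.18 mm³
X̄ = 1522646.17 / 21617.37 = 70.44 mm
Ȳ = 1570306.18 / 21617.37 = 72.64 mm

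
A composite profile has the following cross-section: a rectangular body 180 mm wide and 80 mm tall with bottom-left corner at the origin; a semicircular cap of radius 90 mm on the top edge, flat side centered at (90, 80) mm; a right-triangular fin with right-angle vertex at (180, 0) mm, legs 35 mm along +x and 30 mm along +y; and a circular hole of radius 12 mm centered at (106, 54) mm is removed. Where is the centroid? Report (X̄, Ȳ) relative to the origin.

rectangular body: A = 180 × 80 = 14400.00, centroid at (90.00, 40.00).
semicircular top: A = ½π·90² = 12723.45, centroid at (90.00, 118.20).
triangular fin: A = ½·35·30 = 525.00, centroid at (191.67, 10.00).
hole: A = −π·12² = -452.39, centroid at (106.00, 54.00).
ΣA = 27196.06 mm²
ΣAX̄ = (14400.00)(90.00) + (12723.45)(90.00) + (525.00)(191.67) + (-452.39)(106.00) = 2493782.25 mm³
ΣAȲ = (14400.00)(40.00) + (12723.45)(118.20) + (525.00)(10.00) + (-452.39)(54.00) = 2060697.00 mm³
X̄ = 2493782.25 / 27196.06 = 91.70 mm
Ȳ = 2060697.00 / 27196.06 = 75.77 mm

X̄ = 91.70 mm, Ȳ = 75.77 mm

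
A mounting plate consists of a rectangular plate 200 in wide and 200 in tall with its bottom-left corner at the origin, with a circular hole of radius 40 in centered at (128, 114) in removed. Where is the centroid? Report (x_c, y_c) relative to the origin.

plate: A = 200 × 200 = 40000.00, centroid at (100.00, 100.00).
hole: A = −π·40² = -5026.55, centroid at (128.00, 114.00).
ΣA = 34973.45 in², ΣAx_c = 3356601.82 in³, ΣAy_c = 3426973.50 in³.
x_c = 3356601.82/34973.45 = 95.98 in; y_c = 3426973.50/34973.45 = 97.99 in.

x_c = 95.98 in, y_c = 97.99 in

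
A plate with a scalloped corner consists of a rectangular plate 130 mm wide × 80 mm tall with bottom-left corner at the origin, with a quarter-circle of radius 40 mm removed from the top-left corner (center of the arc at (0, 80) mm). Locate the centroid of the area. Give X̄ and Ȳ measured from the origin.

X̄ = 71.60 mm, Ȳ = 36.84 mm

Part | A | x̄ᵢ | ȳᵢ | A·x̄ᵢ | A·ȳᵢ
plate | 10400.00 | 65.00 | 40.00 | 676000.00 | 416000.00
removed quarter-circle | -1256.64 | 16.98 | 63.02 | -21333.33 | -79197.63
Σ | 9143.36 |  |  | 654666.67 | 336802.37
X̄ = 654666.67 / 9143.36 = 71.60 mm
Ȳ = 336802.37 / 9143.36 = 36.84 mm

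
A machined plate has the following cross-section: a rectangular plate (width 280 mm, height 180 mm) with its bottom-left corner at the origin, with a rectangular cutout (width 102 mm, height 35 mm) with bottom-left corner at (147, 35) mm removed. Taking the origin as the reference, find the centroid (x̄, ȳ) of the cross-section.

x̄ = 135.58 mm, ȳ = 92.86 mm

plate: A = 280 × 180 = 50400.00, centroid at (140.00, 90.00).
hole: A = −(102 × 35) = -3570.00, centroid at (198.00, 52.50).
ΣA = 46830.00 mm²
ΣAx̄ = (50400.00)(140.00) + (-3570.00)(198.00) = 6349140.00 mm³
ΣAȳ = (50400.00)(90.00) + (-3570.00)(52.50) = 4348575.00 mm³
x̄ = 6349140.00 / 46830.00 = 135.58 mm
ȳ = 4348575.00 / 46830.00 = 92.86 mm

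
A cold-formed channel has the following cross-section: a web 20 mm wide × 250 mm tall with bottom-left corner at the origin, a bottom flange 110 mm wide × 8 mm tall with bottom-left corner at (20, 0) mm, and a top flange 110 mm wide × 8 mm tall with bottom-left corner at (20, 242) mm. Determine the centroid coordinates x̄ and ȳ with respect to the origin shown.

x̄ = 26.92 mm, ȳ = 125.00 mm

Part | A | x̄ᵢ | ȳᵢ | A·x̄ᵢ | A·ȳᵢ
web | 5000.00 | 10.00 | 125.00 | 50000.00 | 625000.00
bottom flange | 880.00 | 75.00 | 4.00 | 66000.00 | 3520.00
top flange | 880.00 | 75.00 | 246.00 | 66000.00 | 216480.00
Σ | 6760.00 |  |  | 182000.00 | 845000.00
x̄ = 182000.00 / 6760.00 = 26.92 mm
ȳ = 845000.00 / 6760.00 = 125.00 mm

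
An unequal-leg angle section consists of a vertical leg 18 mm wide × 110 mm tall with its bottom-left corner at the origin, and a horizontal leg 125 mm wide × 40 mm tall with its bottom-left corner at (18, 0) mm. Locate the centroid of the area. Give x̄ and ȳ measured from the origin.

vertical leg: A = 18 × 110 = 1980.00, centroid at (9.00, 55.00).
horizontal leg: A = 125 × 40 = 5000.00, centroid at (80.50, 20.00).
ΣA = 6980.00 mm², ΣAx̄ = 420320.00 mm³, ΣAȳ = 208900.00 mm³.
x̄ = 420320.00/6980.00 = 60.22 mm; ȳ = 208900.00/6980.00 = 29.93 mm.

x̄ = 60.22 mm, ȳ = 29.93 mm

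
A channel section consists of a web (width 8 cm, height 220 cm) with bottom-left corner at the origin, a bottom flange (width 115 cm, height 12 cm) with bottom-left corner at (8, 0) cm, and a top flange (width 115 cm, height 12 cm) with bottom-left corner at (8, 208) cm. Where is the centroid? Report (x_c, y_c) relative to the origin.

x_c = 41.55 cm, y_c = 110.00 cm

web: A = 8 × 220 = 1760.00, centroid at (4.00, 110.00).
bottom flange: A = 115 × 12 = 1380.00, centroid at (65.50, 6.00).
top flange: A = 115 × 12 = 1380.00, centroid at (65.50, 214.00).
ΣA = 4520.00 cm², ΣAx_c = 187820.00 cm³, ΣAy_c = 497200.00 cm³.
x_c = 187820.00/4520.00 = 41.55 cm; y_c = 497200.00/4520.00 = 110.00 cm.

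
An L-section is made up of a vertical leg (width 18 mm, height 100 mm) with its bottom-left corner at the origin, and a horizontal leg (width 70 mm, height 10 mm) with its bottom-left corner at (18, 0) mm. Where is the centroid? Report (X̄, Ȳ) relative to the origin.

Part | A | x̄ᵢ | ȳᵢ | A·x̄ᵢ | A·ȳᵢ
vertical leg | 1800.00 | 9.00 | 50.00 | 16200.00 | 90000.00
horizontal leg | 700.00 | 53.00 | 5.00 | 37100.00 | 3500.00
Σ | 2500.00 |  |  | 53300.00 | 93500.00
X̄ = 53300.00 / 2500.00 = 21.32 mm
Ȳ = 93500.00 / 2500.00 = 37.40 mm

X̄ = 21.32 mm, Ȳ = 37.40 mm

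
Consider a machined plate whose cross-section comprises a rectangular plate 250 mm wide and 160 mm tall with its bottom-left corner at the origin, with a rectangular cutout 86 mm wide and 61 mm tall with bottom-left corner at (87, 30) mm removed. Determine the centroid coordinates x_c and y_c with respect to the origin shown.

plate: A = 250 × 160 = 40000.00, centroid at (125.00, 80.00).
hole: A = −(86 × 61) = -5246.00, centroid at (130.00, 60.50).
ΣA = 34754.00 mm²
ΣAx_c = (40000.00)(125.00) + (-5246.00)(130.00) = 4318020.00 mm³
ΣAy_c = (40000.00)(80.00) + (-5246.00)(60.50) = 2882617.00 mm³
x_c = 4318020.00 / 34754.00 = 124.25 mm
y_c = 2882617.00 / 34754.00 = 82.94 mm

x_c = 124.25 mm, y_c = 82.94 mm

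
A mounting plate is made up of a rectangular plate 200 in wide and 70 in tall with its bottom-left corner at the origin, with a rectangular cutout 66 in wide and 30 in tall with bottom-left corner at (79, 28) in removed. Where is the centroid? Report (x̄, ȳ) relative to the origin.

plate: A = 200 × 70 = 14000.00, centroid at (100.00, 35.00).
hole: A = −(66 × 30) = -1980.00, centroid at (112.00, 43.00).
ΣA = 12020.00 in²
ΣAx̄ = (14000.00)(100.00) + (-1980.00)(112.00) = 1178240.00 in³
ΣAȳ = (14000.00)(35.00) + (-1980.00)(43.00) = 404860.00 in³
x̄ = 1178240.00 / 12020.00 = 98.02 in
ȳ = 404860.00 / 12020.00 = 33.68 in

x̄ = 98.02 in, ȳ = 33.68 in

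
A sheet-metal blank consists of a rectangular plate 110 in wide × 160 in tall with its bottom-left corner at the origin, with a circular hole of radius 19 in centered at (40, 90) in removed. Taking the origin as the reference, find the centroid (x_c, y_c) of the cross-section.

x_c = 56.03 in, y_c = 79.31 in

plate: A = 110 × 160 = 17600.00, centroid at (55.00, 80.00).
hole: A = −π·19² = -1134.11, centroid at (40.00, 90.00).
ΣA = 16465.89 in²
ΣAx_c = (17600.00)(55.00) + (-1134.11)(40.00) = 922635.40 in³
ΣAy_c = (17600.00)(80.00) + (-1134.11)(90.00) = 1305929.65 in³
x_c = 922635.40 / 16465.89 = 56.03 in
y_c = 1305929.65 / 16465.89 = 79.31 in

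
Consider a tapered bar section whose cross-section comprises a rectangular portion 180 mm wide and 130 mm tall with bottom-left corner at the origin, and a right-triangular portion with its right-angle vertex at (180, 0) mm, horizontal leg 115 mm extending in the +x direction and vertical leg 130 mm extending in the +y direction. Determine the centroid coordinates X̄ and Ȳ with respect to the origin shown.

rectangular portion: A = 180 × 130 = 23400.00, centroid at (90.00, 65.00).
triangular portion: A = ½·115·130 = 7475.00, centroid at (218.33, 43.33).
ΣA = 30875.00 mm², ΣAX̄ = 3738041.67 mm³, ΣAȲ = 1844916.67 mm³.
X̄ = 3738041.67/30875.00 = 121.07 mm; Ȳ = 1844916.67/30875.00 = 59.75 mm.

X̄ = 121.07 mm, Ȳ = 59.75 mm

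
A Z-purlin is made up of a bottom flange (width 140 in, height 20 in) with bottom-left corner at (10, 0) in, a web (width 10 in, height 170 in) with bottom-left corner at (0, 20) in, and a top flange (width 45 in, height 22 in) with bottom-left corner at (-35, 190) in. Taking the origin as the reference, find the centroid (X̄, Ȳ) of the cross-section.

bottom flange: A = 140 × 20 = 2800.00, centroid at (80.00, 10.00).
web: A = 10 × 170 = 1700.00, centroid at (5.00, 105.00).
top flange: A = 45 × 22 = 990.00, centroid at (-12.50, 201.00).
ΣA = 5490.00 in², ΣAX̄ = 220125.00 in³, ΣAȲ = 405490.00 in³.
X̄ = 220125.00/5490.00 = 40.10 in; Ȳ = 405490.00/5490.00 = 73.86 in.

X̄ = 40.10 in, Ȳ = 73.86 in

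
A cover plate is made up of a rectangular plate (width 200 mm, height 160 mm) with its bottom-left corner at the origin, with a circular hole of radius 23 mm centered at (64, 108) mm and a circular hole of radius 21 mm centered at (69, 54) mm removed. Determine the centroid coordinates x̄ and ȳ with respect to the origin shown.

x̄ = 103.55 mm, ȳ = 79.64 mm

Part | A | x̄ᵢ | ȳᵢ | A·x̄ᵢ | A·ȳᵢ
plate | 32000.00 | 100.00 | 80.00 | 3200000.00 | 2560000.00
hole 1 | -1661.90 | 64.00 | 108.00 | -106361.76 | -179485.47
hole 2 | -1385.44 | 69.00 | 54.00 | -95595.52 | -74813.89
Σ | 28952.66 |  |  | 2998042.72 | 2305700.64
x̄ = 2998042.72 / 28952.66 = 103.55 mm
ȳ = 2305700.64 / 28952.66 = 79.64 mm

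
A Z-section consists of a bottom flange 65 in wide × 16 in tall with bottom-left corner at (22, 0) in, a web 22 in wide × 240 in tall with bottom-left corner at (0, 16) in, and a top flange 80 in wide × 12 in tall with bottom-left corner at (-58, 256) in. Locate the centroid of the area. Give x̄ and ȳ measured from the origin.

bottom flange: A = 65 × 16 = 1040.00, centroid at (54.50, 8.00).
web: A = 22 × 240 = 5280.00, centroid at (11.00, 136.00).
top flange: A = 80 × 12 = 960.00, centroid at (-18.00, 262.00).
ΣA = 7280.00 in², ΣAx̄ = 97480.00 in³, ΣAȳ = 977920.00 in³.
x̄ = 97480.00/7280.00 = 13.39 in; ȳ = 977920.00/7280.00 = 134.33 in.

x̄ = 13.39 in, ȳ = 134.33 in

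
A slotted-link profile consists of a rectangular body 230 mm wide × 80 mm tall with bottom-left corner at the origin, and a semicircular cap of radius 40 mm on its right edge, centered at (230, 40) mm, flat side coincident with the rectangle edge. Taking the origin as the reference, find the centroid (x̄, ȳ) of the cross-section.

x̄ = 130.86 mm, ȳ = 40.00 mm

Part | A | x̄ᵢ | ȳᵢ | A·x̄ᵢ | A·ȳᵢ
rectangular body | 18400.00 | 115.00 | 40.00 | 2116000.00 | 736000.00
semicircular end | 2513.27 | 246.98 | 40.00 | 620719.71 | 100530.96
Σ | 20913.27 |  |  | 2736719.71 | 836530.96
x̄ = 2736719.71 / 20913.27 = 130.86 mm
ȳ = 836530.96 / 20913.27 = 40.00 mm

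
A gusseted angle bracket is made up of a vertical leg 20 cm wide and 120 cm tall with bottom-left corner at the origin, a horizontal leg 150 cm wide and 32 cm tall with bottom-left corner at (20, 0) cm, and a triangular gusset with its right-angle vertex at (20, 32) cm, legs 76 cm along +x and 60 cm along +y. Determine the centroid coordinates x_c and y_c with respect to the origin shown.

x_c = 61.54 cm, y_c = 35.80 cm

Part | A | x̄ᵢ | ȳᵢ | A·x̄ᵢ | A·ȳᵢ
vertical leg | 2400.00 | 10.00 | 60.00 | 24000.00 | 144000.00
horizontal leg | 4800.00 | 95.00 | 16.00 | 456000.00 | 76800.00
gusset | 2280.00 | 45.33 | 52.00 | 103360.00 | 118560.00
Σ | 9480.00 |  |  | 583360.00 | 339360.00
x_c = 583360.00 / 9480.00 = 61.54 cm
y_c = 339360.00 / 9480.00 = 35.80 cm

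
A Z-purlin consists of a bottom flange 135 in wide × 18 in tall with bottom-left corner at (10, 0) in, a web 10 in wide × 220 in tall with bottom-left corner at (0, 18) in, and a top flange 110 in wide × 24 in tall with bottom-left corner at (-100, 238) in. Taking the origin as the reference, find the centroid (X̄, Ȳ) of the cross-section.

bottom flange: A = 135 × 18 = 2430.00, centroid at (77.50, 9.00).
web: A = 10 × 220 = 2200.00, centroid at (5.00, 128.00).
top flange: A = 110 × 24 = 2640.00, centroid at (-45.00, 250.00).
ΣA = 7270.00 in²
ΣAX̄ = (2430.00)(77.50) + (2200.00)(5.00) + (2640.00)(-45.00) = 80525.00 in³
ΣAȲ = (2430.00)(9.00) + (2200.00)(128.00) + (2640.00)(250.00) = 963470.00 in³
X̄ = 80525.00 / 7270.00 = 11.08 in
Ȳ = 963470.00 / 7270.00 = 132.53 in

X̄ = 11.08 in, Ȳ = 132.53 in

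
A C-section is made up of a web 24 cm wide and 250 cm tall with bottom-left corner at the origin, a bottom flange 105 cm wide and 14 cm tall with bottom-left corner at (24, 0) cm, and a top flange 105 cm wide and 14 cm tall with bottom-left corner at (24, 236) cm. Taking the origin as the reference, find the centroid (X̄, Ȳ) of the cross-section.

X̄ = 33.21 cm, Ȳ = 125.00 cm

web: A = 24 × 250 = 6000.00, centroid at (12.00, 125.00).
bottom flange: A = 105 × 14 = 1470.00, centroid at (76.50, 7.00).
top flange: A = 105 × 14 = 1470.00, centroid at (76.50, 243.00).
ΣA = 8940.00 cm²
ΣAX̄ = (6000.00)(12.00) + (1470.00)(76.50) + (1470.00)(76.50) = 296910.00 cm³
ΣAȲ = (6000.00)(125.00) + (1470.00)(7.00) + (1470.00)(243.00) = 1117500.00 cm³
X̄ = 296910.00 / 8940.00 = 33.21 cm
Ȳ = 1117500.00 / 8940.00 = 125.00 cm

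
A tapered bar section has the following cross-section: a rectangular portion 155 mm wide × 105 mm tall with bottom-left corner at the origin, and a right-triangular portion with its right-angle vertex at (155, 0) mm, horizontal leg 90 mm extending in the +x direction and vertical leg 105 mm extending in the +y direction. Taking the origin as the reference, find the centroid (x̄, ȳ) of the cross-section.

x̄ = 101.69 mm, ȳ = 48.56 mm

rectangular portion: A = 155 × 105 = 16275.00, centroid at (77.50, 52.50).
triangular portion: A = ½·90·105 = 4725.00, centroid at (185.00, 35.00).
ΣA = 21000.00 mm², ΣAx̄ = 2135437.50 mm³, ΣAȳ = 1019812.50 mm³.
x̄ = 2135437.50/21000.00 = 101.69 mm; ȳ = 1019812.50/21000.00 = 48.56 mm.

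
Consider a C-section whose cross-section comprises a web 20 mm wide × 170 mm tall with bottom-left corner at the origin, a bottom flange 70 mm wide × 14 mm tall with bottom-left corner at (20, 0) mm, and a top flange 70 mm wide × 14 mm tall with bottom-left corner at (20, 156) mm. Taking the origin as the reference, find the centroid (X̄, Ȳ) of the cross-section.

web: A = 20 × 170 = 3400.00, centroid at (10.00, 85.00).
bottom flange: A = 70 × 14 = 980.00, centroid at (55.00, 7.00).
top flange: A = 70 × 14 = 980.00, centroid at (55.00, 163.00).
ΣA = 5360.00 mm², ΣAX̄ = 141800.00 mm³, ΣAȲ = 455600.00 mm³.
X̄ = 141800.00/5360.00 = 26.46 mm; Ȳ = 455600.00/5360.00 = 85.00 mm.

X̄ = 26.46 mm, Ȳ = 85.00 mm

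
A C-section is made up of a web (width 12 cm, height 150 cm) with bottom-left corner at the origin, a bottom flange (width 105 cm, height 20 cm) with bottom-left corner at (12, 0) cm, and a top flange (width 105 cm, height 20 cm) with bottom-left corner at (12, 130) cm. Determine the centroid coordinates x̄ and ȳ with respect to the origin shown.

x̄ = 46.95 cm, ȳ = 75.00 cm

Part | A | x̄ᵢ | ȳᵢ | A·x̄ᵢ | A·ȳᵢ
web | 1800.00 | 6.00 | 75.00 | 10800.00 | 135000.00
bottom flange | 2100.00 | 64.50 | 10.00 | 135450.00 | 21000.00
top flange | 2100.00 | 64.50 | 140.00 | 135450.00 | 294000.00
Σ | 6000.00 |  |  | 281700.00 | 450000.00
x̄ = 281700.00 / 6000.00 = 46.95 cm
ȳ = 450000.00 / 6000.00 = 75.00 cm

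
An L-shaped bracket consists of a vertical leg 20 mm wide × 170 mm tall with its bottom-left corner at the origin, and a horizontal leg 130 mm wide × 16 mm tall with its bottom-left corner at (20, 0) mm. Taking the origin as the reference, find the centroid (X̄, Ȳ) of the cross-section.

Part | A | x̄ᵢ | ȳᵢ | A·x̄ᵢ | A·ȳᵢ
vertical leg | 3400.00 | 10.00 | 85.00 | 34000.00 | 289000.00
horizontal leg | 2080.00 | 85.00 | 8.00 | 176800.00 | 16640.00
Σ | 5480.00 |  |  | 210800.00 | 305640.00
X̄ = 210800.00 / 5480.00 = 38.47 mm
Ȳ = 305640.00 / 5480.00 = 55.77 mm

X̄ = 38.47 mm, Ȳ = 55.77 mm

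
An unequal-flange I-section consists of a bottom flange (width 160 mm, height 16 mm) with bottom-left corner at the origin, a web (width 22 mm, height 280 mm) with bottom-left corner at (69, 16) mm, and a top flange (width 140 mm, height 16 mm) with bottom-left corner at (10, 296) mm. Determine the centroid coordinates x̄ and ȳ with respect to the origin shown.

bottom flange: A = 160 × 16 = 2560.00, centroid at (80.00, 8.00).
web: A = 22 × 280 = 6160.00, centroid at (80.00, 156.00).
top flange: A = 140 × 16 = 2240.00, centroid at (80.00, 304.00).
ΣA = 10960.00 mm², ΣAx̄ = 876800.00 mm³, ΣAȳ = 1662400.00 mm³.
x̄ = 876800.00/10960.00 = 80.00 mm; ȳ = 1662400.00/10960.00 = 151.68 mm.

x̄ = 80.00 mm, ȳ = 151.68 mm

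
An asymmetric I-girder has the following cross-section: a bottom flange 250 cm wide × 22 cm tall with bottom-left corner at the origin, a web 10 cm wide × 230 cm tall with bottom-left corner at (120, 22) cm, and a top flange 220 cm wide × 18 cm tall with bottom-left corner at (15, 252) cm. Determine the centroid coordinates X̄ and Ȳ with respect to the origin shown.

X̄ = 125.00 cm, Ȳ = 119.83 cm

Part | A | x̄ᵢ | ȳᵢ | A·x̄ᵢ | A·ȳᵢ
bottom flange | 5500.00 | 125.00 | 11.00 | 687500.00 | 60500.00
web | 2300.00 | 125.00 | 137.00 | 287500.00 | 315100.00
top flange | 3960.00 | 125.00 | 261.00 | 495000.00 | 1033560.00
Σ | 11760.00 |  |  | 1470000.00 | 1409160.00
X̄ = 1470000.00 / 11760.00 = 125.00 cm
Ȳ = 1409160.00 / 11760.00 = 119.83 cm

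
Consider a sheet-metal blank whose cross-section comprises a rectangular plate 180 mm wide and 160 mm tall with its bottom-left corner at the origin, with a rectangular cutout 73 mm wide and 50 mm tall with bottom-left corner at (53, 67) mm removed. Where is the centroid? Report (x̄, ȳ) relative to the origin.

x̄ = 90.07 mm, ȳ = 78.26 mm

plate: A = 180 × 160 = 28800.00, centroid at (90.00, 80.00).
hole: A = −(73 × 50) = -3650.00, centroid at (89.50, 92.00).
ΣA = 25150.00 mm²
ΣAx̄ = (28800.00)(90.00) + (-3650.00)(89.50) = 2265325.00 mm³
ΣAȳ = (28800.00)(80.00) + (-3650.00)(92.00) = 1968200.00 mm³
x̄ = 2265325.00 / 25150.00 = 90.07 mm
ȳ = 1968200.00 / 25150.00 = 78.26 mm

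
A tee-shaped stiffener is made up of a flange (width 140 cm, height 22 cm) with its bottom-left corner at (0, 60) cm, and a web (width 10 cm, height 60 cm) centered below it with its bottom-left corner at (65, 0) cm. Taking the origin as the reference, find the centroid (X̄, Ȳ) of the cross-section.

Part | A | x̄ᵢ | ȳᵢ | A·x̄ᵢ | A·ȳᵢ
web | 600.00 | 70.00 | 30.00 | 42000.00 | 18000.00
flange | 3080.00 | 70.00 | 71.00 | 215600.00 | 218680.00
Σ | 3680.00 |  |  | 257600.00 | 236680.00
X̄ = 257600.00 / 3680.00 = 70.00 cm
Ȳ = 236680.00 / 3680.00 = 64.32 cm

X̄ = 70.00 cm, Ȳ = 64.32 cm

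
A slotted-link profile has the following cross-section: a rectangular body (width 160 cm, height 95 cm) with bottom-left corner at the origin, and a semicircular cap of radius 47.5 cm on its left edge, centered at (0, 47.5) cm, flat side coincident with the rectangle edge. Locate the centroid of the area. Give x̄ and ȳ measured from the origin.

Part | A | x̄ᵢ | ȳᵢ | A·x̄ᵢ | A·ȳᵢ
rectangular body | 15200.00 | 80.00 | 47.50 | 1216000.00 | 722000.00
semicircular end | 3544.11 | -20.16 | 47.50 | -71447.92 | 168345.19
Σ | 18744.11 |  |  | 1144552.08 | 890345.19
x̄ = 1144552.08 / 18744.11 = 61.06 cm
ȳ = 890345.19 / 18744.11 = 47.50 cm

x̄ = 61.06 cm, ȳ = 47.50 cm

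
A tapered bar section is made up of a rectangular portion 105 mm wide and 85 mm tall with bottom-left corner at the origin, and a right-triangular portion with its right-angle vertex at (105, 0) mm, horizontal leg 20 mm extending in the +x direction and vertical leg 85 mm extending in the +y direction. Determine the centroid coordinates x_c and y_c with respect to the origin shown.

Part | A | x̄ᵢ | ȳᵢ | A·x̄ᵢ | A·ȳᵢ
rectangular portion | 8925.00 | 52.50 | 42.50 | 468562.50 | 379312.50
triangular portion | 850.00 | 111.67 | 28.33 | 94916.67 | 24083.33
Σ | 9775.00 |  |  | 563479.17 | 403395.83
x_c = 563479.17 / 9775.00 = 57.64 mm
y_c = 403395.83 / 9775.00 = 41.27 mm

x_c = 57.64 mm, y_c = 41.27 mm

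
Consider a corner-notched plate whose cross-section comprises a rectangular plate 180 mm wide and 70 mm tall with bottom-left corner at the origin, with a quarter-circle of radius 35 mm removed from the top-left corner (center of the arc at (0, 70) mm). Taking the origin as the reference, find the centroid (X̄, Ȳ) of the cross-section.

Part | A | x̄ᵢ | ȳᵢ | A·x̄ᵢ | A·ȳᵢ
plate | 12600.00 | 90.00 | 35.00 | 1134000.00 | 441000.00
removed quarter-circle | -962.11 | 14.85 | 55.15 | -14291.67 | -53056.23
Σ | 11637.89 |  |  | 1119708.33 | 387943.77
X̄ = 1119708.33 / 11637.89 = 96.21 mm
Ȳ = 387943.77 / 11637.89 = 33.33 mm

X̄ = 96.21 mm, Ȳ = 33.33 mm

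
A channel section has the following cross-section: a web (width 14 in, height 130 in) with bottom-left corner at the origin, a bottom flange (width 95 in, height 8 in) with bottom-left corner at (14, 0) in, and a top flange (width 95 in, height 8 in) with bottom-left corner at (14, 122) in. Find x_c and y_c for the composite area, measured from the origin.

web: A = 14 × 130 = 1820.00, centroid at (7.00, 65.00).
bottom flange: A = 95 × 8 = 760.00, centroid at (61.50, 4.00).
top flange: A = 95 × 8 = 760.00, centroid at (61.50, 126.00).
ΣA = 3340.00 in²
ΣAx_c = (1820.00)(7.00) + (760.00)(61.50) + (760.00)(61.50) = 106220.00 in³
ΣAy_c = (1820.00)(65.00) + (760.00)(4.00) + (760.00)(126.00) = 217100.00 in³
x_c = 106220.00 / 3340.00 = 31.80 in
y_c = 217100.00 / 3340.00 = 65.00 in

x_c = 31.80 in, y_c = 65.00 in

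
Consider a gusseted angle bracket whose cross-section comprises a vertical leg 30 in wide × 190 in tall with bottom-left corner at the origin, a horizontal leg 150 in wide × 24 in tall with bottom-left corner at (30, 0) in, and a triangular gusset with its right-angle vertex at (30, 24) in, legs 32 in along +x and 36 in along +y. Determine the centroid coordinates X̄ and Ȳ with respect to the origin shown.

X̄ = 49.30 in, Ȳ = 61.30 in

vertical leg: A = 30 × 190 = 5700.00, centroid at (15.00, 95.00).
horizontal leg: A = 150 × 24 = 3600.00, centroid at (105.00, 12.00).
gusset: A = ½·32·36 = 576.00, centroid at (40.67, 36.00).
ΣA = 9876.00 in², ΣAX̄ = 486924.00 in³, ΣAȲ = 605436.00 in³.
X̄ = 486924.00/9876.00 = 49.30 in; Ȳ = 605436.00/9876.00 = 61.30 in.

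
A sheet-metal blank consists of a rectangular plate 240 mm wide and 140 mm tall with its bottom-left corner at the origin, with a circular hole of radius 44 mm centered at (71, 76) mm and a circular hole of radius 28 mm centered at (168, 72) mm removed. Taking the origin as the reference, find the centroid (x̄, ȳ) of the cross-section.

x̄ = 127.18 mm, ȳ = 68.35 mm

Part | A | x̄ᵢ | ȳᵢ | A·x̄ᵢ | A·ȳᵢ
plate | 33600.00 | 120.00 | 70.00 | 4032000.00 | 2352000.00
hole 1 | -6082.12 | 71.00 | 76.00 | -431830.76 | -462241.38
hole 2 | -2463.01 | 168.00 | 72.00 | -413785.45 | -177336.62
Σ | 25054.87 |  |  | 3186383.79 | 1712422.00
x̄ = 3186383.79 / 25054.87 = 127.18 mm
ȳ = 1712422.00 / 25054.87 = 68.35 mm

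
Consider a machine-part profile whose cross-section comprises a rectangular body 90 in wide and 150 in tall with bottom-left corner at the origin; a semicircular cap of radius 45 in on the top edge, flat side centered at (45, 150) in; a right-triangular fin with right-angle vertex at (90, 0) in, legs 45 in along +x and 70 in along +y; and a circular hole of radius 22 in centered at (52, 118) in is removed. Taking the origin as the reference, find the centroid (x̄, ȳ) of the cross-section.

x̄ = 50.01 in, ȳ = 84.12 in

rectangular body: A = 90 × 150 = 13500.00, centroid at (45.00, 75.00).
semicircular top: A = ½π·45² = 3180.86, centroid at (45.00, 169.10).
triangular fin: A = ½·45·70 = 1575.00, centroid at (105.00, 23.33).
hole: A = −π·22² = -1520.53, centroid at (52.00, 118.00).
ΣA = 16735.33 in²
ΣAx̄ = (13500.00)(45.00) + (3180.86)(45.00) + (1575.00)(105.00) + (-1520.53)(52.00) = 836946.21 in³
ΣAȳ = (13500.00)(75.00) + (3180.86)(169.10) + (1575.00)(23.33) + (-1520.53)(118.00) = 1407706.74 in³
x̄ = 836946.21 / 16735.33 = 50.01 in
ȳ = 1407706.74 / 16735.33 = 84.12 in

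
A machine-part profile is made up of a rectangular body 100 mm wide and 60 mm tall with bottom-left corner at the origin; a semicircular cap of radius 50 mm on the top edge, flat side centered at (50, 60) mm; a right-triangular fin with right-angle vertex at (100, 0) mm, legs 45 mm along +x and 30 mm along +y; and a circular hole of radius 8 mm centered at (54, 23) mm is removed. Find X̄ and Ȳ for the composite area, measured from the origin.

X̄ = 54.14 mm, Ȳ = 48.18 mm

rectangular body: A = 100 × 60 = 6000.00, centroid at (50.00, 30.00).
semicircular top: A = ½π·50² = 3926.99, centroid at (50.00, 81.22).
triangular fin: A = ½·45·30 = 675.00, centroid at (115.00, 10.00).
hole: A = −π·8² = -201.06, centroid at (54.00, 23.00).
ΣA = 10400.93 mm², ΣAX̄ = 563117.20 mm³, ΣAȲ = 501078.36 mm³.
X̄ = 563117.20/10400.93 = 54.14 mm; Ȳ = 501078.36/10400.93 = 48.18 mm.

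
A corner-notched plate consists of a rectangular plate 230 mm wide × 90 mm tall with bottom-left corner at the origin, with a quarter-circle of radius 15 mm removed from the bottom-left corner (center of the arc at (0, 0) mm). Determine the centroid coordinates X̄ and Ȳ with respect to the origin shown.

X̄ = 115.94 mm, Ȳ = 45.33 mm

Part | A | x̄ᵢ | ȳᵢ | A·x̄ᵢ | A·ȳᵢ
plate | 20700.00 | 115.00 | 45.00 | 2380500.00 | 931500.00
removed quarter-circle | -176.71 | 6.37 | 6.37 | -1125.00 | -1125.00
Σ | 20523.29 |  |  | 2379375.00 | 930375.00
X̄ = 2379375.00 / 20523.29 = 115.94 mm
Ȳ = 930375.00 / 20523.29 = 45.33 mm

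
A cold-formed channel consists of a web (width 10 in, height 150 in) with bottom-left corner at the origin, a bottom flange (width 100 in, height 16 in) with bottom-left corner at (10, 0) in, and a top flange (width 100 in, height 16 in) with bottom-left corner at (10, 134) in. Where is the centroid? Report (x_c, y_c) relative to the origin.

x_c = 42.45 in, y_c = 75.00 in

Part | A | x̄ᵢ | ȳᵢ | A·x̄ᵢ | A·ȳᵢ
web | 1500.00 | 5.00 | 75.00 | 7500.00 | 112500.00
bottom flange | 1600.00 | 60.00 | 8.00 | 96000.00 | 12800.00
top flange | 1600.00 | 60.00 | 142.00 | 96000.00 | 227200.00
Σ | 4700.00 |  |  | 199500.00 | 352500.00
x_c = 199500.00 / 4700.00 = 42.45 in
y_c = 352500.00 / 4700.00 = 75.00 in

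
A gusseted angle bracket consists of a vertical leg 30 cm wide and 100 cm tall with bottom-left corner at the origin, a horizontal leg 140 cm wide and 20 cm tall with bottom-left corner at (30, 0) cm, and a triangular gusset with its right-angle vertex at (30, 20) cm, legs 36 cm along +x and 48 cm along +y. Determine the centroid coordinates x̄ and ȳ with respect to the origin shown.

x̄ = 54.21 cm, ȳ = 31.38 cm

vertical leg: A = 30 × 100 = 3000.00, centroid at (15.00, 50.00).
horizontal leg: A = 140 × 20 = 2800.00, centroid at (100.00, 10.00).
gusset: A = ½·36·48 = 864.00, centroid at (42.00, 36.00).
ΣA = 6664.00 cm², ΣAx̄ = 361288.00 cm³, ΣAȳ = 209104.00 cm³.
x̄ = 361288.00/6664.00 = 54.21 cm; ȳ = 209104.00/6664.00 = 31.38 cm.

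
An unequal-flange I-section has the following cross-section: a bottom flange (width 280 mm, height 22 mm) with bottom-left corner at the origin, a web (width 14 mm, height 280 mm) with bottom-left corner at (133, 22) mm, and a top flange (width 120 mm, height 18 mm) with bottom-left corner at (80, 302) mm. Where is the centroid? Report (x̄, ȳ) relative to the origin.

bottom flange: A = 280 × 22 = 6160.00, centroid at (140.00, 11.00).
web: A = 14 × 280 = 3920.00, centroid at (140.00, 162.00).
top flange: A = 120 × 18 = 2160.00, centroid at (140.00, 311.00).
ΣA = 12240.00 mm², ΣAx̄ = 1713600.00 mm³, ΣAȳ = 1374560.00 mm³.
x̄ = 1713600.00/12240.00 = 140.00 mm; ȳ = 1374560.00/12240.00 = 112.30 mm.

x̄ = 140.00 mm, ȳ = 112.30 mm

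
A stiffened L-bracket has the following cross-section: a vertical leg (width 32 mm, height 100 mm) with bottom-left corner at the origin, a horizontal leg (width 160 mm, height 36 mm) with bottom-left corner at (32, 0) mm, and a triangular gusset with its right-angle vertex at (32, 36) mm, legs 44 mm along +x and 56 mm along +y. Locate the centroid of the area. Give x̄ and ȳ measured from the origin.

Part | A | x̄ᵢ | ȳᵢ | A·x̄ᵢ | A·ȳᵢ
vertical leg | 3200.00 | 16.00 | 50.00 | 51200.00 | 160000.00
horizontal leg | 5760.00 | 112.00 | 18.00 | 645120.00 | 103680.00
gusset | 1232.00 | 46.67 | 54.67 | 57493.33 | 67349.33
Σ | 10192.00 |  |  | 753813.33 | 331029.33
x̄ = 753813.33 / 10192.00 = 73.96 mm
ȳ = 331029.33 / 10192.00 = 32.48 mm

x̄ = 73.96 mm, ȳ = 32.48 mm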